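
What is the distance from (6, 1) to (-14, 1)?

d = sqrt((-20)^2 + (0)^2) = sqrt(400) = 20

20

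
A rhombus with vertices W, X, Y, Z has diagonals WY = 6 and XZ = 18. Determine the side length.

The diagonals of a rhombus bisect each other at right angles.
Half-diagonals: 6/2 = 3 and 18/2 = 9
side = sqrt(3^2 + 9^2)
side = sqrt(9 + 81)
side = sqrt(90) = 3*sqrt(10)

3*sqrt(10)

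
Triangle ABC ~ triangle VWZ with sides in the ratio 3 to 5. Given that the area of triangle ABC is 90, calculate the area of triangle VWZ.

The ratio of areas of similar triangles = (side ratio)^2.
Side ratio = 3:5, so area ratio = 9:25.
Area of VWZ / Area of ABC = 25/9
Area of VWZ = 90 * 25/9 = 250

250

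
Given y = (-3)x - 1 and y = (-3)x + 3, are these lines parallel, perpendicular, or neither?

Slope of line 1: m1 = -3
Slope of line 2: m2 = -3
Since m1 = m2 = -3, the lines are parallel.

Parallel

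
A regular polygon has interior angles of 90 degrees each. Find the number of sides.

Each interior angle of a regular n-gon is (n - 2) * 180 / n.
Setting this equal to 90:
(n - 2) * 180 / n = 90
Each exterior angle = 180 - 90 = 90 degrees.
Since exterior angles sum to 360: n = 360 / 90 = 4.

4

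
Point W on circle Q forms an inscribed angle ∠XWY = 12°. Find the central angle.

Central angle = 2 × 12° = 24° (inscribed angle theorem).

24°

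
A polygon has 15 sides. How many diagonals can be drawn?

Total line segments between 15 vertices = C(15,2) = 105.
Subtract the 15 sides: 105 - 15 = 90 diagonals.

90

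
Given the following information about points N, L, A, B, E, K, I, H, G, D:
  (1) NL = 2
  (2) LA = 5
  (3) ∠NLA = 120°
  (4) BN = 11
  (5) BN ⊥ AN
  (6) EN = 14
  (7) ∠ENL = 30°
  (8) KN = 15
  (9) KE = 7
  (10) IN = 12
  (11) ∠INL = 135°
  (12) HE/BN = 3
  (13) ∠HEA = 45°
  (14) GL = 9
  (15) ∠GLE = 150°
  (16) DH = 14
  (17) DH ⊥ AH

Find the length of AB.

Step 1: By the law of cosines on triangle NLA: NA² = 2² + 5² − 2·2·5·cos(120°) = 39, so NA = √39.
Step 2: By the law of cosines on triangle ANB: AB² = √39² + 11² − 2·√39·11·cos(90°) = 160, so AB = 4·√10.

Therefore, the length of AB = 4·√10.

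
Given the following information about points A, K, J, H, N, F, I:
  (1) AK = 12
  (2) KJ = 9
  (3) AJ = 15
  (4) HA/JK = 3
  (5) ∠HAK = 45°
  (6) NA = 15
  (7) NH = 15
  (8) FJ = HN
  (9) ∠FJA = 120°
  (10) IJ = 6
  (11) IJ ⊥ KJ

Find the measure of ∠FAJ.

From the given relations: FJ = HN = 15.
Step 1: By the law of cosines on triangle AJF: AF² = 15² + 15² − 2·15·15·cos(120°) = 675, so AF = 15·√3.
Step 2: By the inverse law of cosines on triangle FAJ: cos(∠FAJ) = ((15·√3)² + 15² − 15²) / (2·15·√3·15) = 675/779.42 = 0.866, so ∠FAJ = 30°.

Therefore, the measure of angle ∠FAJ = 30°.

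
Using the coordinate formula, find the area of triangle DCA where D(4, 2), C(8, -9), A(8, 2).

Using the Shoelace formula for a triangle:
Area = (1/2)|x0(y1 - y2) + x1(y2 - y0) + x2(y0 - y1)|
Area = (1/2)|4(-9 - 2) + 8(2 - 2) + 8(2 - -9)|
Area = (1/2)|-44 + 0 + 88|
Area = (1/2)|44|
Area = (1/2)(44)
Area = 22

22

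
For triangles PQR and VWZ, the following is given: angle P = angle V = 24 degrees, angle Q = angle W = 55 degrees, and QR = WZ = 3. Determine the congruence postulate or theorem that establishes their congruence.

The given information provides:
angle P = angle V = 24 degrees, angle Q = angle W = 55 degrees, and QR = WZ = 3
This matches the AAS congruence theorem.
Two pairs of corresponding angles and a non-included side are equal (Angle-Angle-Side).

AAS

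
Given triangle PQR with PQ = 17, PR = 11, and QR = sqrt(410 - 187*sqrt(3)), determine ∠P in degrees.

When all three sides of a triangle are known, the law of cosines can be rearranged to find any angle.
cos(C) = (a² + b² - c²) / (2ab) gives cos(P) = sqrt(3)/2.
Taking the inverse cosine: P = 30°.

30°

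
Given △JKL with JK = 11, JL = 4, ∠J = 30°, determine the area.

When two sides and the included angle are known, the area formula is (1/2)ab sin(C).
The height from one side to the opposite vertex is 4 sin(30°) = 2.
Area = (1/2) * 11 * 2 = 11.

11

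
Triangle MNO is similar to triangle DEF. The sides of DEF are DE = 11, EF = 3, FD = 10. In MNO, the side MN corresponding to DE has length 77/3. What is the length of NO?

Since the triangles are similar, the ratio of corresponding sides is constant.
Scale factor k = MN / DE = 77/3 / 11 = 7/3
NO = k * EF = 7/3 * 3 = 7

7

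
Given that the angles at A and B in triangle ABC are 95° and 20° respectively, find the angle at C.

Let angle C = x. Then 95 + 20 + x = 180.
x = 180 - 115 = 65 degrees.

65 degrees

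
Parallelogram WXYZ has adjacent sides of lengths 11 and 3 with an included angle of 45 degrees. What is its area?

Area = 11 * 3 * sin(45°) = 33 * sqrt(2)/2 = 33*sqrt(2)/2

33*sqrt(2)/2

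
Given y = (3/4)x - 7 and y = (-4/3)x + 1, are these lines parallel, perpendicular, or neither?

Slope of line 1: m1 = 3/4
Slope of line 2: m2 = -4/3
m1 * m2 = -1, so perpendicular.

Perpendicular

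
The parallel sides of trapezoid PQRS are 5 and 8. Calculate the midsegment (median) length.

The midsegment of a trapezoid = (base1 + base2) / 2
midsegment = (5 + 8) / 2
midsegment = 13 / 2
midsegment = 13/2

13/2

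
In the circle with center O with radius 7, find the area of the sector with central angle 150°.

Sector area = π(7²)(5/12) = 245*pi/12

245*pi/12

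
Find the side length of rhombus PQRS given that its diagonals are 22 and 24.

In a rhombus, the diagonals bisect each other perpendicularly, creating four congruent right triangles.
Each triangle has legs 11 (half of 22) and 12 (half of 24).
The hypotenuse of each right triangle is a side of the rhombus:
side = sqrt(11^2 + 12^2) = sqrt(265)

sqrt(265)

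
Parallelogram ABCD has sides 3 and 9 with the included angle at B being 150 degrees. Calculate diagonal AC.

The diagonal of a parallelogram can be found by treating two adjacent sides and the diagonal as a triangle.
Applying the law of cosines with sides 3, 9 and included angle 150°:
d^2 = 9 + 81 - 54*cos(150°) = 27*sqrt(3) + 90
d = 3*sqrt(3*sqrt(3) + 10)

3*sqrt(3*sqrt(3) + 10)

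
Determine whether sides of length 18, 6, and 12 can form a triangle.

Check the triangle inequality: 6 + 12 = 18 ≤ 18.
Since the sum of two sides does not exceed the third, no triangle can be formed.

No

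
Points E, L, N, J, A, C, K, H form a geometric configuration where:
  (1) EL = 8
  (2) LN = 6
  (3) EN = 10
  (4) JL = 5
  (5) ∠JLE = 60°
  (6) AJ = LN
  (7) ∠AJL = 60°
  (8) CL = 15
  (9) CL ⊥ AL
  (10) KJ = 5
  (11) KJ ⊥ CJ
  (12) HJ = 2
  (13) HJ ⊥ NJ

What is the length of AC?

From the given relations: AJ = LN = 6.
Step 1: By the law of cosines on triangle LJA: LA² = 5² + 6² − 2·5·6·cos(60°) = 31, so LA = √31.
Step 2: By the law of cosines on triangle ALC: AC² = √31² + 15² − 2·√31·15·cos(90°) = 256, so AC = 16.

Therefore, the length of AC = 16.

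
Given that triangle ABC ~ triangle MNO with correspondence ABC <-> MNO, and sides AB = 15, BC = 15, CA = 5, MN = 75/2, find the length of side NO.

Since the triangles are similar, the ratio of corresponding sides is constant.
Scale factor k = MN / AB = 75/2 / 15 = 5/2
NO = k * BC = 5/2 * 15 = 75/2

75/2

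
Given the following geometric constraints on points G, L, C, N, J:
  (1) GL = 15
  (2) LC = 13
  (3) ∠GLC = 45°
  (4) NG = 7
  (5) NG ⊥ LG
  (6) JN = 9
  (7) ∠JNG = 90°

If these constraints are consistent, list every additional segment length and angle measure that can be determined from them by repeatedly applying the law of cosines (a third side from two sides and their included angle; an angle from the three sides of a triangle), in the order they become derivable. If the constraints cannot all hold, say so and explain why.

The constraints are consistent. Derivable facts, in order:
After 1 step:
- GC ≈ 10.87
- GJ = √130
- LN ≈ 16.55
After 2 steps:
- ∠CGL = 57.72°
- ∠GCL = 77.28°
- ∠GJN = 37.87°
- ∠GLN = 25.02°
- ∠GNL = 64.98°
- ∠JGN = 52.13°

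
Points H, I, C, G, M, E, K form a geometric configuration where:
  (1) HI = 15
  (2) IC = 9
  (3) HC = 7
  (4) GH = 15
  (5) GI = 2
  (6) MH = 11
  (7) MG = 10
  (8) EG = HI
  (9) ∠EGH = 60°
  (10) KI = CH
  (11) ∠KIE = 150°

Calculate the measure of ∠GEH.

From the given relations: EG = HI = 15.
Step 1: By the law of cosines on triangle EGH: EH² = 15² + 15² − 2·15·15·cos(60°) = 225, so EH = 15.
Step 2: By the inverse law of cosines on triangle GEH: cos(∠GEH) = (15² + 15² − 15²) / (2·15·15) = 225/450 = 0.5, so ∠GEH = 60°.

Therefore, the measure of angle ∠GEH = 60°.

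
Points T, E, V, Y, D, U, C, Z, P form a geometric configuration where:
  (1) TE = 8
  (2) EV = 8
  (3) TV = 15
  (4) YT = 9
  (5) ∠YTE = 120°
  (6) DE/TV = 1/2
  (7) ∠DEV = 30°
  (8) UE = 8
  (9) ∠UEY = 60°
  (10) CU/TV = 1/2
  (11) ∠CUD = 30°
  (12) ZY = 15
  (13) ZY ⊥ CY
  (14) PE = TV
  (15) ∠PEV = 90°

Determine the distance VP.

From the given relations: PE = TV = 15.
Step 1: By the law of cosines on triangle VEP: VP² = 8² + 15² − 2·8·15·cos(90°) = 289, so VP = 17.

Therefore, the length of VP = 17.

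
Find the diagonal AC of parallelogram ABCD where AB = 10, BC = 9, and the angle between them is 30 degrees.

Law of cosines: d^2 = 10^2 + 9^2 - 2(10)(9)cos(30°) = 181 - 90*sqrt(3), so d = sqrt(181 - 90*sqrt(3)).

sqrt(181 - 90*sqrt(3))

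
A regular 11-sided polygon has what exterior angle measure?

Each exterior angle of a regular n-gon is 360 / n.
For n = 11: 360 / 11 = 360/11 degrees.

360/11 degrees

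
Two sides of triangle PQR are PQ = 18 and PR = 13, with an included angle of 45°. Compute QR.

Law of cosines: QR^2 = 18^2 + 13^2 - 2(18)(13)cos(45°) = 493 - 234*sqrt(2), so QR = sqrt(493 - 234*sqrt(2)).

sqrt(493 - 234*sqrt(2))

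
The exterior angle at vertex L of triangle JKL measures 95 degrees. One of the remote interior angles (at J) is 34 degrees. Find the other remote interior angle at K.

The exterior angle theorem states that an exterior angle equals the sum of the two non-adjacent interior angles.
So 95 = 34 + angle K, which gives angle K = 95 - 34 = 61 degrees.

61 degrees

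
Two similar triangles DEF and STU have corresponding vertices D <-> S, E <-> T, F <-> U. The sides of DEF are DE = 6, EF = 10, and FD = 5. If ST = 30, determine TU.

Similar triangles have proportional sides. Setting up the proportion:
ST / DE = TU / EF
30 / 6 = TU / 10
TU = 10 * 30 / 6 = 50.

50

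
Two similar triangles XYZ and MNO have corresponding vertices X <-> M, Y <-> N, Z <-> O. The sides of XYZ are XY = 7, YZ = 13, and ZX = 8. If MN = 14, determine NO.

k = 14/7 = 2. NO = 2 * 13 = 26.

26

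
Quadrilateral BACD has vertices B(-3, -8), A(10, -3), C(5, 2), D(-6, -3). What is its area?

Using the Shoelace formula for a quadrilateral (vertices in order):
Area = (1/2)|sum of (x_i * y_(i+1) - x_(i+1) * y_i)|
Terms: (-3*-3 - 10*-8) = 89, (10*2 - 5*-3) = 35, (5*-3 - -6*2) = -3, (-6*-8 - -3*-3) = 39
Sum = 160
Area = (1/2)(160) = 80

80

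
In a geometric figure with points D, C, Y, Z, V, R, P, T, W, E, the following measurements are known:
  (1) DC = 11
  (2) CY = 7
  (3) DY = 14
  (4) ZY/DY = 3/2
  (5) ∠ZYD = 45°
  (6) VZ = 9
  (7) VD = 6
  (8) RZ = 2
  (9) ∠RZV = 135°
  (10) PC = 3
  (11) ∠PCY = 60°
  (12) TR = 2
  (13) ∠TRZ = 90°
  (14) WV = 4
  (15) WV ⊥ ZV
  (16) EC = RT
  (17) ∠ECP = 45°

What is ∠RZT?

Step 1: By the law of cosines on triangle ZRT: ZT² = 2² + 2² − 2·2·2·cos(90°) = 8, so ZT = 2·√2.
Step 2: By the inverse law of cosines on triangle RZT: cos(∠RZT) = (2² + (2·√2)² − 2²) / (2·2·2·√2) = 8/11.31 = 0.7071, so ∠RZT = 45°.

Therefore, the measure of angle ∠RZT = 45°.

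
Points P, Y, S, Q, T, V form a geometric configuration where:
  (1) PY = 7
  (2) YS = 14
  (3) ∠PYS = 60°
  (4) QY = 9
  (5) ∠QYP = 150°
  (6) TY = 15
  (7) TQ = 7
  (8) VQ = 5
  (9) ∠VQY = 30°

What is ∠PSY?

Step 1: By the law of cosines on triangle SYP: SP² = 14² + 7² − 2·14·7·cos(60°) = 147, so SP = 7·√3.
Step 2: By the inverse law of cosines on triangle PSY: cos(∠PSY) = ((7·√3)² + 14² − 7²) / (2·7·√3·14) = 294/339.48 = 0.866, so ∠PSY = 30°.

Therefore, the measure of angle ∠PSY = 30°.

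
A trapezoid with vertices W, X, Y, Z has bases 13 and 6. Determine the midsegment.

The midsegment of a trapezoid = (base1 + base2) / 2
midsegment = (13 + 6) / 2
midsegment = 19 / 2
midsegment = 19/2

19/2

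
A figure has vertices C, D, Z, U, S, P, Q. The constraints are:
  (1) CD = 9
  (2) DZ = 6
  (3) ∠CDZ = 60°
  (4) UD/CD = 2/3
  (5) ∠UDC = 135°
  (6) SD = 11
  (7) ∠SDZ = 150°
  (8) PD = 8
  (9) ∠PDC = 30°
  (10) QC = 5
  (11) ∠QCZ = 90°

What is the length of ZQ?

Step 1: By the law of cosines on triangle ZDC: ZC² = 6² + 9² − 2·6·9·cos(60°) = 63, so ZC = 3·√7.
Step 2: By the law of cosines on triangle ZCQ: ZQ² = (3·√7)² + 5² − 2·3·√7·5·cos(90°) = 88, so ZQ = 2·√22.

Therefore, the length of ZQ = 2·√22.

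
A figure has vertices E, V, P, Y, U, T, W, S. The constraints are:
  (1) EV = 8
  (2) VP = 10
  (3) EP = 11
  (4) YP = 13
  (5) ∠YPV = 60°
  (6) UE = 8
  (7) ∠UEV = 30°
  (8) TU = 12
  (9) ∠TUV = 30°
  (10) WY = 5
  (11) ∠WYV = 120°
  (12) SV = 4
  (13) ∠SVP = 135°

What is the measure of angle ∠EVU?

Step 1: By the law of cosines on triangle VEU: VU² = 8² + 8² − 2·8·8·cos(30°) = 17.15, so VU ≈ 4.14.
Step 2: By the inverse law of cosines on triangle EVU: cos(∠EVU) = (8² + 4.14² − 8²) / (2·8·4.14) = 17.15/66.26 = 0.2588, so ∠EVU = 75°.

Therefore, the measure of angle ∠EVU = 75°.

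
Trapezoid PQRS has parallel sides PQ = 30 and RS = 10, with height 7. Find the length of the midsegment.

midsegment = (30 + 10) / 2 = 40 / 2 = 20

20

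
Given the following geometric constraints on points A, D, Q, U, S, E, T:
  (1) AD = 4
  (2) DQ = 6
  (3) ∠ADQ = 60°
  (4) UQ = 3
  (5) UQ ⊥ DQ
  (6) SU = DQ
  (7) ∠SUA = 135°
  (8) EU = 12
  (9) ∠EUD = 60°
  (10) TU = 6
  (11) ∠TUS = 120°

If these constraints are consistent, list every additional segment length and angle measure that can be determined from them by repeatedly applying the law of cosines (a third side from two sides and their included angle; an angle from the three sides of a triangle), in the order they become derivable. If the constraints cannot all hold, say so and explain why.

The constraints are consistent. Derivable facts, in order:
After 1 step:
- AQ = 2·√7
- DU = 3·√5
- ST = 6·√3
After 2 steps:
- DE ≈ 10.42
- ∠AQD = 40.89°
- ∠DAQ = 79.11°
- ∠DUQ = 63.43°
- ∠QDU = 26.57°
- ∠STU = 30°
- ∠TSU = 30°
After 3 steps:
- ∠DEU = 33.9°
- ∠EDU = 86.1°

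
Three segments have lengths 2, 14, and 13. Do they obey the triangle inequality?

Sort the sides: 2, 13, 14.
It suffices to check that the sum of the two smallest exceeds the largest:
2 + 13 = 15 > 14. ✓
Yes, a valid triangle can be formed.

Yes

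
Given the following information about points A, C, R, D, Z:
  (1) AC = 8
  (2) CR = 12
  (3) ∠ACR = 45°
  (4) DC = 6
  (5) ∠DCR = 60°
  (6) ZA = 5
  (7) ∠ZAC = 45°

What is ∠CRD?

Step 1: By the law of cosines on triangle RCD: RD² = 12² + 6² − 2·12·6·cos(60°) = 108, so RD = 6·√3.
Step 2: By the inverse law of cosines on triangle CRD: cos(∠CRD) = (12² + (6·√3)² − 6²) / (2·12·6·√3) = 216/249.42 = 0.866, so ∠CRD = 30°.

Therefore, the measure of angle ∠CRD = 30°.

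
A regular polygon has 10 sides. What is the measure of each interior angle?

Each interior angle of a regular n-gon is (n - 2) * 180 / n.
For n = 10: (10 - 2) * 180 / 10 = 1440/10 = 144 degrees.

144 degrees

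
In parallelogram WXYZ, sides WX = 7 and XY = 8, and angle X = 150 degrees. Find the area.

Area = 7 * 8 * sin(150°) = 56 * 1/2 = 28

28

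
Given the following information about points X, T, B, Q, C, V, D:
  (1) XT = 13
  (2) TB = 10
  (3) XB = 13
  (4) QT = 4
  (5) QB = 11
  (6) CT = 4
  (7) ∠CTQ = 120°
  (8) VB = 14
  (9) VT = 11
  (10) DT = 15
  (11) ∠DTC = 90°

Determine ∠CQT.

Step 1: By the law of cosines on triangle QTC: QC² = 4² + 4² − 2·4·4·cos(120°) = 48, so QC = 4·√3.
Step 2: By the inverse law of cosines on triangle CQT: cos(∠CQT) = ((4·√3)² + 4² − 4²) / (2·4·√3·4) = 48/55.43 = 0.866, so ∠CQT = 30°.

Therefore, the measure of angle ∠CQT = 30°.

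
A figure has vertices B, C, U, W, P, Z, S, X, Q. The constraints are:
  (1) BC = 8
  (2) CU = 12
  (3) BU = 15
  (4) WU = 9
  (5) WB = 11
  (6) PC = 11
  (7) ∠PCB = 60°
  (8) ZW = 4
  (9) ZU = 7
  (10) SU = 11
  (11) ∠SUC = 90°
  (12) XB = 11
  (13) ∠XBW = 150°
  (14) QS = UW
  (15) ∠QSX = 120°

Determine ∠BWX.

Step 1: By the law of cosines on triangle WBX: WX² = 11² + 11² − 2·11·11·cos(150°) = 451.58, so WX ≈ 21.25.
Step 2: By the inverse law of cosines on triangle BWX: cos(∠BWX) = (11² + 21.25² − 11²) / (2·11·21.25) = 451.58/467.51 = 0.9659, so ∠BWX = 15°.

Therefore, the measure of angle ∠BWX = 15°.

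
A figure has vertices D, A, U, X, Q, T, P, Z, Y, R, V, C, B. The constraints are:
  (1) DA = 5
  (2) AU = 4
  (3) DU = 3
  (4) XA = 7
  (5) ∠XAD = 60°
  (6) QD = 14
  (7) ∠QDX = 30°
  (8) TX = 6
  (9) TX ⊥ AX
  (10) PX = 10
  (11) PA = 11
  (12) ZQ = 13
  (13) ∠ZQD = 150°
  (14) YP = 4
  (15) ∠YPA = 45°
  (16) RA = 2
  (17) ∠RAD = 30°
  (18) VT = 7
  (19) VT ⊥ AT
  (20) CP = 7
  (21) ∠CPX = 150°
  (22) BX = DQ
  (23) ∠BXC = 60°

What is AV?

Step 1: By the law of cosines on triangle AXT: AT² = 7² + 6² − 2·7·6·cos(90°) = 85, so AT = √85.
Step 2: By the law of cosines on triangle ATV: AV² = √85² + 7² − 2·√85·7·cos(90°) = 134, so AV = √134.

Therefore, the length of AV = √134.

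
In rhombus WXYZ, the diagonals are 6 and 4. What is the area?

Area = (6 * 4) / 2 = 24 / 2 = 12

12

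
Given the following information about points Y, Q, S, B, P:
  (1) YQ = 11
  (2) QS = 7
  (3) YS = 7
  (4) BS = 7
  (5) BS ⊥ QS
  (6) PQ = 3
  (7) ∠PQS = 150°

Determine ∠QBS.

Step 1: By the law of cosines on triangle BSQ: BQ² = 7² + 7² − 2·7·7·cos(90°) = 98, so BQ = 7·√2.
Step 2: By the inverse law of cosines on triangle QBS: cos(∠QBS) = ((7·√2)² + 7² − 7²) / (2·7·√2·7) = 98/138.59 = 0.7071, so ∠QBS = 45°.

Therefore, the measure of angle ∠QBS = 45°.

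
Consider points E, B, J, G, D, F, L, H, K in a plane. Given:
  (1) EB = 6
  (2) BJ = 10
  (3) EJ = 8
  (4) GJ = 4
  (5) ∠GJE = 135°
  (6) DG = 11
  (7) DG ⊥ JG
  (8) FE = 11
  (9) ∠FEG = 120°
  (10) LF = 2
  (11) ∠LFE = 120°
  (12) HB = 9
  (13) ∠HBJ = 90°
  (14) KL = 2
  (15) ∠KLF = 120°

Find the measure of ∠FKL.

Step 1: By the law of cosines on triangle KLF: KF² = 2² + 2² − 2·2·2·cos(120°) = 12, so KF = 2·√3.
Step 2: By the inverse law of cosines on triangle FKL: cos(∠FKL) = ((2·√3)² + 2² − 2²) / (2·2·√3·2) = 12/13.86 = 0.866, so ∠FKL = 30°.

Therefore, the measure of angle ∠FKL = 30°.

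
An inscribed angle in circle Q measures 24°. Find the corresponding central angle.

The inscribed angle theorem states that a central angle is always twice any inscribed angle that subtends the same arc.
Since the inscribed angle is 24°, the central angle = 2 × 24° = 48°.

48°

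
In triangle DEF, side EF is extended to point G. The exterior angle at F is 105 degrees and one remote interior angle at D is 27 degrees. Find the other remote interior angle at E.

By the exterior angle theorem: exterior angle = sum of remote interior angles.
105 = 27 + angle E
angle E = 105 - 27 = 78 degrees

78 degrees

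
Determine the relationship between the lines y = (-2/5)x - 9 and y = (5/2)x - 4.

Slope of line 1: m1 = -2/5
Slope of line 2: m2 = 5/2
m1 * m2 = -1, so perpendicular.

Perpendicular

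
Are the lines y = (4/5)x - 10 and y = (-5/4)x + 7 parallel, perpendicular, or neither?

Slope of line 1: m1 = 4/5
Slope of line 2: m2 = -5/4
m1 * m2 = (4/5) * (-5/4) = -1 = -1, so the lines are perpendicular.

Perpendicular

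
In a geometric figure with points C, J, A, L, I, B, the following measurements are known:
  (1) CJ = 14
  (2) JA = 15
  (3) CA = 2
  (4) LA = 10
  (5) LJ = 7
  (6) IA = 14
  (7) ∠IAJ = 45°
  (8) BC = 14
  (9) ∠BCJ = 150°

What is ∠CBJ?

Step 1: By the law of cosines on triangle BCJ: BJ² = 14² + 14² − 2·14·14·cos(150°) = 731.48, so BJ ≈ 27.05.
Step 2: By the inverse law of cosines on triangle CBJ: cos(∠CBJ) = (14² + 27.05² − 14²) / (2·14·27.05) = 731.48/757.29 = 0.9659, so ∠CBJ = 15°.

Therefore, the measure of angle ∠CBJ = 15°.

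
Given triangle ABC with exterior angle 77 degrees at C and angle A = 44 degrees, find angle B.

The exterior angle theorem states that an exterior angle equals the sum of the two non-adjacent interior angles.
So 77 = 44 + angle B, which gives angle B = 77 - 44 = 33 degrees.

33 degrees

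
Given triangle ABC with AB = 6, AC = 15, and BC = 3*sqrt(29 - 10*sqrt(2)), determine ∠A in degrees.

cos(A) = (6² + 15² - (3*sqrt(29 - 10*sqrt(2)))²) / (2 × 6 × 15) = sqrt(2)/2, so A = arccos(sqrt(2)/2) = 45°.

45°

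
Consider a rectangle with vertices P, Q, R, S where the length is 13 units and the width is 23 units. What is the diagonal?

Using the Pythagorean theorem:
d² = 13² + 23² = 169 + 529 = 698
d = sqrt(698)

sqrt(698)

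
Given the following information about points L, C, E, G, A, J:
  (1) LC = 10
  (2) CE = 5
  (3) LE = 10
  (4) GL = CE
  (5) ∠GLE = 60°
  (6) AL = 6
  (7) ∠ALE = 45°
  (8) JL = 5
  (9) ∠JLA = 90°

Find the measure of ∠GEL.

From the given relations: GL = CE = 5.
Step 1: By the law of cosines on triangle ELG: EG² = 10² + 5² − 2·10·5·cos(60°) = 75, so EG = 5·√3.
Step 2: By the inverse law of cosines on triangle GEL: cos(∠GEL) = ((5·√3)² + 10² − 5²) / (2·5·√3·10) = 150/173.21 = 0.866, so ∠GEL = 30°.

Therefore, the measure of angle ∠GEL = 30°.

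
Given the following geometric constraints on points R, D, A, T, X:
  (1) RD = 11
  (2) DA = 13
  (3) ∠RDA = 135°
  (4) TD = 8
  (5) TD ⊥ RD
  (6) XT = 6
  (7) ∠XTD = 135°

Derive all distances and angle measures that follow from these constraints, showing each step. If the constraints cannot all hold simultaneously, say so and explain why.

The constraints are consistent.

Step 1: From RD = 11, DA = 13, and ∠RDA = 135°, by the law of cosines:
  RA² = RD² + DA² - 2·RD·DA·cos(135°) = 121 + 169 + 202.2 = 492.2
  RA ≈ 22.19

Step 2: From RD = 11, DT = 8, and ∠RDT = 90°, by the law of cosines:
  RT² = RD² + DT² - 2·RD·DT·cos(90°) = 121 + 64 - 0 = 185
  RT = √185

Step 3: From DT = 8, TX = 6, and ∠DTX = 135°, by the law of cosines:
  DX² = DT² + TX² - 2·DT·TX·cos(135°) = 64 + 36 + 67.88 = 167.9
  DX ≈ 12.96

Step 4: From RA = 22.19, RD = 11, AD = 13, by the inverse law of cosines:
  cos(∠ARD) = (RA² + RD² - AD²) / (2·RA·RD)
  ∠ARD = 24.48°

Step 5: From RD = 11, RT = √185, DT = 8, by the inverse law of cosines:
  cos(∠DRT) = (RD² + RT² - DT²) / (2·RD·RT)
  ∠DRT = 36.03°

Step 6: From DT = 8, DX = 12.96, TX = 6, by the inverse law of cosines:
  cos(∠TDX) = (DT² + DX² - TX²) / (2·DT·DX)
  ∠TDX = 19.11°

Step 7: From AD = 13, AR = 22.19, DR = 11, by the inverse law of cosines:
  cos(∠DAR) = (AD² + AR² - DR²) / (2·AD·AR)
  ∠DAR = 20.52°

Step 8: From TD = 8, TR = √185, DR = 11, by the inverse law of cosines:
  cos(∠DTR) = (TD² + TR² - DR²) / (2·TD·TR)
  ∠DTR = 53.97°

Step 9: From XD = 12.96, XT = 6, DT = 8, by the inverse law of cosines:
  cos(∠DXT) = (XD² + XT² - DT²) / (2·XD·XT)
  ∠DXT = 25.89°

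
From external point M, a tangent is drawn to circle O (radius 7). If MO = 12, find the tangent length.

tangent = √(d² - r²) = √(12² - 7²) = √(144 - 49) = √95 = sqrt(95)

sqrt(95)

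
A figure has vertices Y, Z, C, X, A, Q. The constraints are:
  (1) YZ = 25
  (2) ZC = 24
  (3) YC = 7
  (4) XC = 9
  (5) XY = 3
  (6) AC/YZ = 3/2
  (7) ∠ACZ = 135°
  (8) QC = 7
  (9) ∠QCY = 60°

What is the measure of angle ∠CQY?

Step 1: By the law of cosines on triangle QCY: QY² = 7² + 7² − 2·7·7·cos(60°) = 49, so QY = 7.
Step 2: By the inverse law of cosines on triangle CQY: cos(∠CQY) = (7² + 7² − 7²) / (2·7·7) = 49/98 = 0.5, so ∠CQY = 60°.

Therefore, the measure of angle ∠CQY = 60°.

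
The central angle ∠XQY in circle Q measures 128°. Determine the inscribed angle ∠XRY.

An inscribed angle intercepts an arc from a point on the circle, while the central angle intercepts the same arc from the center.
The inscribed angle is always half the central angle: 128° / 2 = 64°.

64°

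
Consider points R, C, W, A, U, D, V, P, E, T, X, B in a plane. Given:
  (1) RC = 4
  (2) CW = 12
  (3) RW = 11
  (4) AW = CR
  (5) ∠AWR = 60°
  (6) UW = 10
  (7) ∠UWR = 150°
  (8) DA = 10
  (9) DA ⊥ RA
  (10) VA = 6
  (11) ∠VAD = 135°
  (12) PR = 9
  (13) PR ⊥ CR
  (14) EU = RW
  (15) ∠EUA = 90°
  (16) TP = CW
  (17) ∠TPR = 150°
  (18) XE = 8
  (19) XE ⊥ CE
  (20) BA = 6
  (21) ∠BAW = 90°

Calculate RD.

From the given relations: AW = CR = 4.
Step 1: By the law of cosines on triangle RWA: RA² = 11² + 4² − 2·11·4·cos(60°) = 93, so RA = √93.
Step 2: By the law of cosines on triangle RAD: RD² = √93² + 10² − 2·√93·10·cos(90°) = 193, so RD = √193.

Therefore, the length of RD = √193.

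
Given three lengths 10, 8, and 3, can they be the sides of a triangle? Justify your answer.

Check all three triangle inequalities:
10 + 8 = 18 > 3 ✓
10 + 3 = 13 > 8 ✓
8 + 3 = 11 > 10 ✓
All conditions hold, so these sides form a valid triangle.

Yes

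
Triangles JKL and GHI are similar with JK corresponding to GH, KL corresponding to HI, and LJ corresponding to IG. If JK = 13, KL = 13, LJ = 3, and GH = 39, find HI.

k = 39/13 = 3. HI = 3 * 13 = 39.

39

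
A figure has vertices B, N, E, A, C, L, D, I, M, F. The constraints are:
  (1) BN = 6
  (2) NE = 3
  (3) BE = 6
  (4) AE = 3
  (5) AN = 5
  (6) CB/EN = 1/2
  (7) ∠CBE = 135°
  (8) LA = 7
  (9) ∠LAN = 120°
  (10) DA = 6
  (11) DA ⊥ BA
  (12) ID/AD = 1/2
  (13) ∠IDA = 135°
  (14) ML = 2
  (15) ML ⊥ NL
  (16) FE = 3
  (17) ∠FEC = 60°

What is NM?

Step 1: By the law of cosines on triangle LAN: LN² = 7² + 5² − 2·7·5·cos(120°) = 109, so LN = √109.
Step 2: By the law of cosines on triangle NLM: NM² = √109² + 2² − 2·√109·2·cos(90°) = 113, so NM = √113.

Therefore, the length of NM = √113.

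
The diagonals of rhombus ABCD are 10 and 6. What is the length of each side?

Half-diagonals are 5 and 3. side = sqrt(5^2 + 3^2) = sqrt(34)

sqrt(34)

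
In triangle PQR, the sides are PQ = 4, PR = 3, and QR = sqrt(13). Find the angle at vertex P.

cos(P) = (4² + 3² - (sqrt(13))²) / (2 × 4 × 3) = 1/2, so P = arccos(1/2) = 60°.

60°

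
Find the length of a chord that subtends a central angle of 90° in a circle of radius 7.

Chord = 2(7) sin(45°) = 7*sqrt(2)

7*sqrt(2)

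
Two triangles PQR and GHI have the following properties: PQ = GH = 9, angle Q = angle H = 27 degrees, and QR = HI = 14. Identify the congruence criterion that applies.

The given information matches SAS: Two pairs of corresponding sides and the included angle are equal (Side-Angle-Side).

SAS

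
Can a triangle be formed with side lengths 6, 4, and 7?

Yes.
The triangle inequality requires that the sum of any two sides exceeds the third.
Here 4 + 6 = 10 > 7, so the condition is met.

Yes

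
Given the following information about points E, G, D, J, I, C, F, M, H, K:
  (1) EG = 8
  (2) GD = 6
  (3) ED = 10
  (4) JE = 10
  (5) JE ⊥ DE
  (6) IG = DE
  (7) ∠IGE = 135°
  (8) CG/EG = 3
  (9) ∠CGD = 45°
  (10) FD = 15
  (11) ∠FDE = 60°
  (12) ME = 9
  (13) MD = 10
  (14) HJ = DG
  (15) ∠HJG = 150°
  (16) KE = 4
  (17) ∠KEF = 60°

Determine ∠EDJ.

Step 1: By the law of cosines on triangle DEJ: DJ² = 10² + 10² − 2·10·10·cos(90°) = 200, so DJ = 10·√2.
Step 2: By the inverse law of cosines on triangle EDJ: cos(∠EDJ) = (10² + (10·√2)² − 10²) / (2·10·10·√2) = 200/282.84 = 0.7071, so ∠EDJ = 45°.

Therefore, the measure of angle ∠EDJ = 45°.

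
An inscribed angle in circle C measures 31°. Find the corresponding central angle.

Central angle = 2 × 31° = 62° (inscribed angle theorem).

62°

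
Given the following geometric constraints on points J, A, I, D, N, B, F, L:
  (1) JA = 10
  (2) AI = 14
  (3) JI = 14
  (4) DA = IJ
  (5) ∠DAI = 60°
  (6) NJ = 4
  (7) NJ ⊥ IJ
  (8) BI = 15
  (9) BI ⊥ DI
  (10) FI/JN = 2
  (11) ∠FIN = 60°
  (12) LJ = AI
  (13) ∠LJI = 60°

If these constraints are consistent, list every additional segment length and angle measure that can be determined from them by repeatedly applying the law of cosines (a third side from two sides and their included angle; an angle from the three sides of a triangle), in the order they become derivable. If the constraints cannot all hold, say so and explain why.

The constraints are consistent. Derivable facts, in order:
After 1 step:
- ID = 14
- IL = 14
- IN = 2·√53
- ∠AIJ = 41.85°
- ∠AJI = 69.08°
- ∠IAJ = 69.08°
After 2 steps:
- DB ≈ 20.52
- NF ≈ 12.63
- ∠ADI = 60°
- ∠AID = 60°
- ∠ILJ = 60°
- ∠INJ = 74.05°
- ∠JIL = 60°
- ∠JIN = 15.95°
After 3 steps:
- ∠BDI = 46.97°
- ∠DBI = 43.03°
- ∠FNI = 33.27°
- ∠IFN = 86.73°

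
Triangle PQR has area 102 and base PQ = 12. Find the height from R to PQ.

Area = (1/2) * base * height
height = 2 * Area / base
height = 2 * 102 / 12
height = 204 / 12
height = 17

17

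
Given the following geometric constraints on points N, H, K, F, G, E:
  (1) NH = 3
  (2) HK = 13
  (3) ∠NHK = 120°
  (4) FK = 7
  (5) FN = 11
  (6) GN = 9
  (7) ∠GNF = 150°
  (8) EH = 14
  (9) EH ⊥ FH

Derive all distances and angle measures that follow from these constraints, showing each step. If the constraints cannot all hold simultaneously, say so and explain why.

The constraints are consistent.

Step 1: From NH = 3, HK = 13, and ∠NHK = 120°, by the law of cosines:
  NK² = NH² + HK² - 2·NH·HK·cos(120°) = 9 + 169 + 39 = 217
  NK ≈ 14.73

Step 2: From FN = 11, NG = 9, and ∠FNG = 150°, by the law of cosines:
  FG² = FN² + NG² - 2·FN·NG·cos(150°) = 121 + 81 + 171.5 = 373.5
  FG ≈ 19.33

Step 3: From NF = 11, NK = 14.73, FK = 7, by the inverse law of cosines:
  cos(∠FNK) = (NF² + NK² - FK²) / (2·NF·NK)
  ∠FNK = 26.91°

Step 4: From NH = 3, NK = 14.73, HK = 13, by the inverse law of cosines:
  cos(∠HNK) = (NH² + NK² - HK²) / (2·NH·NK)
  ∠HNK = 49.84°

Step 5: From KF = 7, KN = 14.73, FN = 11, by the inverse law of cosines:
  cos(∠FKN) = (KF² + KN² - FN²) / (2·KF·KN)
  ∠FKN = 45.32°

Step 6: From KH = 13, KN = 14.73, HN = 3, by the inverse law of cosines:
  cos(∠HKN) = (KH² + KN² - HN²) / (2·KH·KN)
  ∠HKN = 10.16°

Step 7: From FG = 19.33, FN = 11, GN = 9, by the inverse law of cosines:
  cos(∠GFN) = (FG² + FN² - GN²) / (2·FG·FN)
  ∠GFN = 13.47°

Step 8: From FK = 7, FN = 11, KN = 14.73, by the inverse law of cosines:
  cos(∠KFN) = (FK² + FN² - KN²) / (2·FK·FN)
  ∠KFN = 107.77°

Step 9: From GF = 19.33, GN = 9, FN = 11, by the inverse law of cosines:
  cos(∠FGN) = (GF² + GN² - FN²) / (2·GF·GN)
  ∠FGN = 16.53°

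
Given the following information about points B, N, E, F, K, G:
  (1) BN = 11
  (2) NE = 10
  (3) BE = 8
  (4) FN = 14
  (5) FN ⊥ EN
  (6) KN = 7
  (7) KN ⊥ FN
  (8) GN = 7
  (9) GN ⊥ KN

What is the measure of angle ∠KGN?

Step 1: By the law of cosines on triangle GNK: GK² = 7² + 7² − 2·7·7·cos(90°) = 98, so GK = 7·√2.
Step 2: By the inverse law of cosines on triangle KGN: cos(∠KGN) = ((7·√2)² + 7² − 7²) / (2·7·√2·7) = 98/138.59 = 0.7071, so ∠KGN = 45°.

Therefore, the measure of angle ∠KGN = 45°.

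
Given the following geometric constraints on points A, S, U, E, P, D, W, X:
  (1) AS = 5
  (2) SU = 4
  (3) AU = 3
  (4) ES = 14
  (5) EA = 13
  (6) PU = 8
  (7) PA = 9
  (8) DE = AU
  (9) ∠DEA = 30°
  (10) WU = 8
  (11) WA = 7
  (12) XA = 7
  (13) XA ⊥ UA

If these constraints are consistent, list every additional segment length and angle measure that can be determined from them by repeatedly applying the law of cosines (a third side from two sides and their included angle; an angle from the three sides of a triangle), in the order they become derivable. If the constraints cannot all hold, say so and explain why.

The constraints are consistent. Derivable facts, in order:
After 1 step:
- AD ≈ 10.51
- UX = √58
- ∠AES = 20.92°
- ∠APU = 19.19°
- ∠ASE = 68.2°
- ∠ASU = 36.87°
- ∠AUP = 99.59°
- ∠AUS = 90°
- ∠AUW = 60°
- ∠AWU = 21.79°
- ∠EAS = 90.88°
- ∠PAU = 61.22°
- ∠SAU = 53.13°
- ∠UAW = 98.21°
After 2 steps:
- ∠ADE = 141.79°
- ∠AUX = 66.8°
- ∠AXU = 23.2°
- ∠DAE = 8.21°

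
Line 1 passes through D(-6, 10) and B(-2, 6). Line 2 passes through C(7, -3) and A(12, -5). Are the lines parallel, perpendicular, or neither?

Slope of line 1: m1 = (6 - 10)/(-2 - -6) = -4/4 = -1
Slope of line 2: m2 = (-5 - -3)/(12 - 7) = -2/5 = -2/5
m1 != m2 (-1 != -2/5), so not parallel.
m1 * m2 = (-1) * (-2/5) = 2/5 != -1, so not perpendicular.
The lines are neither parallel nor perpendicular.

Neither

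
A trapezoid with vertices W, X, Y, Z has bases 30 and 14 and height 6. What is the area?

Area of a trapezoid = (base1 + base2) * height / 2
Area = (30 + 14) * 6 / 2
Area = 44 * 6 / 2
Area = 264 / 2
Area = 132

132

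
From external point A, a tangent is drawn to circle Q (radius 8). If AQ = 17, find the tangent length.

tangent = √(d² - r²) = √(17² - 8²) = √(289 - 64) = √225 = 15

15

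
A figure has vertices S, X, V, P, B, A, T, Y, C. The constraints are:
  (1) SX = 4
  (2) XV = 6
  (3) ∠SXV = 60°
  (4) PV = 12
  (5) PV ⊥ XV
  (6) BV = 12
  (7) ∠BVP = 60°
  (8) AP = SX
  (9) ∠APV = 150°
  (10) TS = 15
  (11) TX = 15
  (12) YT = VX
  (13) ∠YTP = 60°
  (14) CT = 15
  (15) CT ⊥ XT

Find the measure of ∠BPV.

Step 1: By the law of cosines on triangle PVB: PB² = 12² + 12² − 2·12·12·cos(60°) = 144, so PB = 12.
Step 2: By the inverse law of cosines on triangle BPV: cos(∠BPV) = (12² + 12² − 12²) / (2·12·12) = 144/288 = 0.5, so ∠BPV = 60°.

Therefore, the measure of angle ∠BPV = 60°.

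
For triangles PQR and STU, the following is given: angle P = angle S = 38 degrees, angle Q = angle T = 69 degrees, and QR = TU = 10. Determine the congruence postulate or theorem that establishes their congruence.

The given information provides:
angle P = angle S = 38 degrees, angle Q = angle T = 69 degrees, and QR = TU = 10
This matches the AAS congruence theorem.
Two pairs of corresponding angles and a non-included side are equal (Angle-Angle-Side).

AAS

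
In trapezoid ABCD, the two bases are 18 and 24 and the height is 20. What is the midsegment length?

The midsegment (median) of a trapezoid connects the midpoints of the non-parallel sides.
Its length is the average of the two bases: (18 + 24) / 2 = 21.

21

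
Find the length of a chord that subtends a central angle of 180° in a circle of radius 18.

Chord = 2(18) sin(90°) = 36

36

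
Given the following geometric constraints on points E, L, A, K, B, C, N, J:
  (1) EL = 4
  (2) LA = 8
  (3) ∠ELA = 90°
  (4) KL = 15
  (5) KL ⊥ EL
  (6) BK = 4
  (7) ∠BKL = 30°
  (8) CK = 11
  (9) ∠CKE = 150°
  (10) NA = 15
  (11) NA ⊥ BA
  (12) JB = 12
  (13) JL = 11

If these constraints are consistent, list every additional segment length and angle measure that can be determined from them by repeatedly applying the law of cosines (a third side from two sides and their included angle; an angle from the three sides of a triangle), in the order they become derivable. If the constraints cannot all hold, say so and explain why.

The constraints are consistent. Derivable facts, in order:
After 1 step:
- EA = 4·√5
- EK ≈ 15.52
- LB ≈ 11.71
After 2 steps:
- EC ≈ 25.65
- ∠AEL = 63.43°
- ∠BJL = 61.02°
- ∠BLJ = 63.71°
- ∠BLK = 9.84°
- ∠EAL = 26.57°
- ∠EKL = 14.93°
- ∠JBL = 55.27°
- ∠KBL = 140.16°
- ∠KEL = 75.07°
After 3 steps:
- ∠CEK = 12.38°
- ∠ECK = 17.62°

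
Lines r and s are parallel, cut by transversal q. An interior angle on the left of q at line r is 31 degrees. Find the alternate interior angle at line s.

Alternate interior angles are equal: 31 degrees.

31 degrees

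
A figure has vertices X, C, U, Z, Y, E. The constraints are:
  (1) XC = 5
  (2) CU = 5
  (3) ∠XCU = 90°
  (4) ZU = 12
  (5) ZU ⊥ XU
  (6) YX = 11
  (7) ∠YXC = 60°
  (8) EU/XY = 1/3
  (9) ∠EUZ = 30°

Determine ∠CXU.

Step 1: By the law of cosines on triangle XCU: XU² = 5² + 5² − 2·5·5·cos(90°) = 50, so XU = 5·√2.
Step 2: By the inverse law of cosines on triangle CXU: cos(∠CXU) = (5² + (5·√2)² − 5²) / (2·5·5·√2) = 50/70.71 = 0.7071, so ∠CXU = 45°.

Therefore, the measure of angle ∠CXU = 45°.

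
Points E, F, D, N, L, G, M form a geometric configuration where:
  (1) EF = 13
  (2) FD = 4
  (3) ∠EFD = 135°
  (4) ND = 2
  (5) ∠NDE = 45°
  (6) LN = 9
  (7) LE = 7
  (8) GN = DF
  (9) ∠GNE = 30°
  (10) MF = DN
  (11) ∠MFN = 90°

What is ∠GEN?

From the given relations: GN = DF = 4.
Step 1: By the law of cosines on triangle EFD: ED² = 13² + 4² − 2·13·4·cos(135°) = 258.54, so ED ≈ 16.08.
Step 2: By the law of cosines on triangle EDN: EN² = 16.08² + 2² − 2·16.08·2·cos(45°) = 217.06, so EN ≈ 14.73.
Step 3: By the law of cosines on triangle ENG: EG² = 14.73² + 4² − 2·14.73·4·cos(30°) = 130.99, so EG ≈ 11.44.
Step 4: By the inverse law of cosines on triangle GEN: cos(∠GEN) = (11.44² + 14.73² − 4²) / (2·11.44·14.73) = 332.05/337.24 = 0.9846, so ∠GEN = 10.06°.

Therefore, the measure of angle ∠GEN = 10.06°.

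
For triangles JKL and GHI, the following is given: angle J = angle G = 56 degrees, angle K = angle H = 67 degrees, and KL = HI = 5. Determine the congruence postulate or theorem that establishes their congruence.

Consider the given information: angle J = angle G = 56 degrees, angle K = angle H = 67 degrees, and KL = HI = 5
This is not SSS or SAS: SSS requires all three pairs of sides, but we don't have that. SAS requires two sides and the included angle between them.
The correct criterion is AAS. Two pairs of corresponding angles and a non-included side are equal (Angle-Angle-Side).

AAS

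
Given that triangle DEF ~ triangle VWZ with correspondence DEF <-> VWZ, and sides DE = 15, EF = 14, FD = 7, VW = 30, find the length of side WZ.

k = 30/15 = 2. WZ = 2 * 14 = 28.

28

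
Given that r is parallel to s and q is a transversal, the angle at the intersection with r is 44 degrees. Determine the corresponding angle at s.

Corresponding angles are equal: 44 degrees.

44 degrees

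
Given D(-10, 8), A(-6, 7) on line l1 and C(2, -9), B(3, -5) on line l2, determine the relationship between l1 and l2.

Slope of line 1: m1 = (7 - 8)/(-6 - -10) = -1/4 = -1/4
Slope of line 2: m2 = (-5 - -9)/(3 - 2) = 4/1 = 4
m1 * m2 = (-1/4) * (4) = -1 = -1, so the lines are perpendicular.

Perpendicular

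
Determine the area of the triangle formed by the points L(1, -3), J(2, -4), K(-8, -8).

Shoelace: Area = (1/2)|1(-4--8) + 2(-8--3) + -8(-3--4)| = (1/2)(14) = 7

7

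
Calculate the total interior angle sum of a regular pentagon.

The sum of interior angles of an n-sided polygon is (n - 2) * 180.
For n = 5: (5 - 2) * 180 = 3 * 180 = 540 degrees.

540 degrees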